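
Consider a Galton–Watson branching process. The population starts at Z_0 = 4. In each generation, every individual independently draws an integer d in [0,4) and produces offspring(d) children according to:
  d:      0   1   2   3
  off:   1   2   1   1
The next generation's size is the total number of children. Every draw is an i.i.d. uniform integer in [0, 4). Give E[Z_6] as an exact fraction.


Outcome values over d=0..3: [1, 2, 1, 1]
Σy = 5, Σy² = 7, M = 4
μ = 5/4 = 5/4,  σ² = 7/4 − (5/4)² = 3/16
E[Z_0] = 4
E[Z_1] = 5/4·E[Z_0] = 5
E[Z_2] = 5/4·E[Z_1] = 25/4
E[Z_3] = 5/4·E[Z_2] = 125/16
E[Z_4] = 5/4·E[Z_3] = 625/64
E[Z_5] = 5/4·E[Z_4] = 3125/256
E[Z_6] = 5/4·E[Z_5] = 15625/1024

15625/1024


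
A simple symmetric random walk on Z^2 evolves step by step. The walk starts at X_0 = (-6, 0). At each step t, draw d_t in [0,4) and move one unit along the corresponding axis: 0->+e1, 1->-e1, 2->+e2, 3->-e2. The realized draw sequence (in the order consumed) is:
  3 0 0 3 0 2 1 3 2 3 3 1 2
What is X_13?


(-5, -2)

t=0: X=(-6, 0), d=3 → -e2, X_1=(-6, -1)
t=1: X=(-6, -1), d=0 → +e1, X_2=(-5, -1)
t=2: X=(-5, -1), d=0 → +e1, X_3=(-4, -1)
t=3: X=(-4, -1), d=3 → -e2, X_4=(-4, -2)
t=4: X=(-4, -2), d=0 → +e1, X_5=(-3, -2)
t=5: X=(-3, -2), d=2 → +e2, X_6=(-3, -1)
t=6: X=(-3, -1), d=1 → -e1, X_7=(-4, -1)
t=7: X=(-4, -1), d=3 → -e2, X_8=(-4, -2)
t=8: X=(-4, -2), d=2 → +e2, X_9=(-4, -1)
t=9: X=(-4, -1), d=3 → -e2, X_10=(-4, -2)
t=10: X=(-4, -2), d=3 → -e2, X_11=(-4, -3)
t=11: X=(-4, -3), d=1 → -e1, X_12=(-5, -3)
t=12: X=(-5, -3), d=2 → +e2, X_13=(-5, -2)


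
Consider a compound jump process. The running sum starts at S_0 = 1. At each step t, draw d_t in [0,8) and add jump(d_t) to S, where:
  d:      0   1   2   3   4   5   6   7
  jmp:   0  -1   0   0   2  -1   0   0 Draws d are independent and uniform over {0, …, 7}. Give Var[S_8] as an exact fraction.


6

Outcome values over d=0..7: [0, -1, 0, 0, 2, -1, 0, 0]
Σy = 0, Σy² = 6, M = 8
μ = 0/8 = 0,  σ² = 6/8 − (0)² = 3/4
Independent increments: Var[S_8] = 8·σ² = 8·(3/4) = 6


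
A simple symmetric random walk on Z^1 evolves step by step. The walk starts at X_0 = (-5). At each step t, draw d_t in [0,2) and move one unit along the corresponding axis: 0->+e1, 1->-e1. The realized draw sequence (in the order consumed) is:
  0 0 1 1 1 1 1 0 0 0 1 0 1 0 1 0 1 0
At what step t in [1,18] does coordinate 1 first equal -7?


6

t=0: X=(-5), d=0 → +e1, X_1=(-4)
t=1: X=(-4), d=0 → +e1, X_2=(-3)
t=2: X=(-3), d=1 → -e1, X_3=(-4)
t=3: X=(-4), d=1 → -e1, X_4=(-5)
t=4: X=(-5), d=1 → -e1, X_5=(-6)
t=5: X=(-6), d=1 → -e1, X_6=(-7)
t=6: X=(-7), d=1 → -e1, X_7=(-8)
t=7: X=(-8), d=0 → +e1, X_8=(-7)
t=8: X=(-7), d=0 → +e1, X_9=(-6)
t=9: X=(-6), d=0 → +e1, X_10=(-5)
t=10: X=(-5), d=1 → -e1, X_11=(-6)
t=11: X=(-6), d=0 → +e1, X_12=(-5)
t=12: X=(-5), d=1 → -e1, X_13=(-6)
t=13: X=(-6), d=0 → +e1, X_14=(-5)
t=14: X=(-5), d=1 → -e1, X_15=(-6)
t=15: X=(-6), d=0 → +e1, X_16=(-5)
t=16: X=(-5), d=1 → -e1, X_17=(-6)
t=17: X=(-6), d=0 → +e1, X_18=(-5)


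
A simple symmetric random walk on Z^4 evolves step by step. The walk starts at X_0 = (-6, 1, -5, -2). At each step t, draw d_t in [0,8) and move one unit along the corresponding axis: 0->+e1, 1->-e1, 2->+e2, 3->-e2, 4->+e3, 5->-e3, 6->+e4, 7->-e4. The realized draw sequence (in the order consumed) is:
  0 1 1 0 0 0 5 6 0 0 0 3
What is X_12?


t=0: X=(-6, 1, -5, -2), d=0 → +e1, X_1=(-5, 1, -5, -2)
t=1: X=(-5, 1, -5, -2), d=1 → -e1, X_2=(-6, 1, -5, -2)
t=2: X=(-6, 1, -5, -2), d=1 → -e1, X_3=(-7, 1, -5, -2)
t=3: X=(-7, 1, -5, -2), d=0 → +e1, X_4=(-6, 1, -5, -2)
t=4: X=(-6, 1, -5, -2), d=0 → +e1, X_5=(-5, 1, -5, -2)
t=5: X=(-5, 1, -5, -2), d=0 → +e1, X_6=(-4, 1, -5, -2)
t=6: X=(-4, 1, -5, -2), d=5 → -e3, X_7=(-4, 1, -6, -2)
t=7: X=(-4, 1, -6, -2), d=6 → +e4, X_8=(-4, 1, -6, -1)
t=8: X=(-4, 1, -6, -1), d=0 → +e1, X_9=(-3, 1, -6, -1)
t=9: X=(-3, 1, -6, -1), d=0 → +e1, X_10=(-2, 1, -6, -1)
t=10: X=(-2, 1, -6, -1), d=0 → +e1, X_11=(-1, 1, -6, -1)
t=11: X=(-1, 1, -6, -1), d=3 → -e2, X_12=(-1, 0, -6, -1)

(-1, 0, -6, -1)


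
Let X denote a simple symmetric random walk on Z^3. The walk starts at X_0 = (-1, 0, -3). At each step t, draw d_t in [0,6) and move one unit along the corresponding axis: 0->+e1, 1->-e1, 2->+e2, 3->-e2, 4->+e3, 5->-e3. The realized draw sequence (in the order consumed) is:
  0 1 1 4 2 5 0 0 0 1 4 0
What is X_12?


t=0: X=(-1, 0, -3), d=0 → +e1, X_1=(0, 0, -3)
t=1: X=(0, 0, -3), d=1 → -e1, X_2=(-1, 0, -3)
t=2: X=(-1, 0, -3), d=1 → -e1, X_3=(-2, 0, -3)
t=3: X=(-2, 0, -3), d=4 → +e3, X_4=(-2, 0, -2)
t=4: X=(-2, 0, -2), d=2 → +e2, X_5=(-2, 1, -2)
t=5: X=(-2, 1, -2), d=5 → -e3, X_6=(-2, 1, -3)
t=6: X=(-2, 1, -3), d=0 → +e1, X_7=(-1, 1, -3)
t=7: X=(-1, 1, -3), d=0 → +e1, X_8=(0, 1, -3)
t=8: X=(0, 1, -3), d=0 → +e1, X_9=(1, 1, -3)
t=9: X=(1, 1, -3), d=1 → -e1, X_10=(0, 1, -3)
t=10: X=(0, 1, -3), d=4 → +e3, X_11=(0, 1, -2)
t=11: X=(0, 1, -2), d=0 → +e1, X_12=(1, 1, -2)

(1, 1, -2)


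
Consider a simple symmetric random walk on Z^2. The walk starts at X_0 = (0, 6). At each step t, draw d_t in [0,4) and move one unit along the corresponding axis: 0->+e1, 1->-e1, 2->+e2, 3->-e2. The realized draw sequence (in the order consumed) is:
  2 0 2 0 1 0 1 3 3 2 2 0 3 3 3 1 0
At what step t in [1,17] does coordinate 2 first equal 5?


15

t=0: X=(0, 6), d=2 → +e2, X_1=(0, 7)
t=1: X=(0, 7), d=0 → +e1, X_2=(1, 7)
t=2: X=(1, 7), d=2 → +e2, X_3=(1, 8)
t=3: X=(1, 8), d=0 → +e1, X_4=(2, 8)
t=4: X=(2, 8), d=1 → -e1, X_5=(1, 8)
t=5: X=(1, 8), d=0 → +e1, X_6=(2, 8)
t=6: X=(2, 8), d=1 → -e1, X_7=(1, 8)
t=7: X=(1, 8), d=3 → -e2, X_8=(1, 7)
t=8: X=(1, 7), d=3 → -e2, X_9=(1, 6)
t=9: X=(1, 6), d=2 → +e2, X_10=(1, 7)
t=10: X=(1, 7), d=2 → +e2, X_11=(1, 8)
t=11: X=(1, 8), d=0 → +e1, X_12=(2, 8)
t=12: X=(2, 8), d=3 → -e2, X_13=(2, 7)
t=13: X=(2, 7), d=3 → -e2, X_14=(2, 6)
t=14: X=(2, 6), d=3 → -e2, X_15=(2, 5)
t=15: X=(2, 5), d=1 → -e1, X_16=(1, 5)
t=16: X=(1, 5), d=0 → +e1, X_17=(2, 5)


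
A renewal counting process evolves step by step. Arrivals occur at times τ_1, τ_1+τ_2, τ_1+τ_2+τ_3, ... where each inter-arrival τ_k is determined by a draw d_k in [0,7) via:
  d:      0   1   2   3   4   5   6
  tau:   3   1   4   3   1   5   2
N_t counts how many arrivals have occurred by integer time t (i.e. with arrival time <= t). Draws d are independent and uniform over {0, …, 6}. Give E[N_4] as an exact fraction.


3047/2401

Inter-arrival values over d=0..6: [3, 1, 4, 3, 1, 5, 2]
Each d has probability 1/7, so the pmf of τ is: f(1) = 2/7, f(2) = 1/7, f(3) = 2/7, f(4) = 1/7, f(5) = 1/7
Renewal equation for m(n) = E[N_n]: condition on τ_1 = k (if k <= n, one arrival plus a fresh copy on the remaining n−k steps): m(n) = F(n) + Σ_{k<=n} f(k)·m(n−k), where F(n) = P(τ <= n) and m(0) = 0
m(1) = F(1) = 2/7
m(2) = F(2) + f(1)·m(1) = 3/7 + 2/7·2/7 = 25/49
m(3) = F(3) + f(1)·m(2) + f(2)·m(1) = 5/7 + 2/7·25/49 + 1/7·2/7 = 309/343
m(4) = F(4) + f(1)·m(3) + f(2)·m(2) + f(3)·m(1) = 6/7 + 2/7·309/343 + 1/7·25/49 + 2/7·2/7 = 3047/2401
E[N_4] = m(4) = 3047/2401


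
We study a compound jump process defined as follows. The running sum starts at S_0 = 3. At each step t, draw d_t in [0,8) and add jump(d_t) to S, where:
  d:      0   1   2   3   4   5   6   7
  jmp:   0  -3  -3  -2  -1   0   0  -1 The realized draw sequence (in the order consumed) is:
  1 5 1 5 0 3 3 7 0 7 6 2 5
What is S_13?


t=0: S=3, d=1, jump=-3, S_1=0
t=1: S=0, d=5, jump=0, S_2=0
t=2: S=0, d=1, jump=-3, S_3=-3
t=3: S=-3, d=5, jump=0, S_4=-3
t=4: S=-3, d=0, jump=0, S_5=-3
t=5: S=-3, d=3, jump=-2, S_6=-5
t=6: S=-5, d=3, jump=-2, S_7=-7
t=7: S=-7, d=7, jump=-1, S_8=-8
t=8: S=-8, d=0, jump=0, S_9=-8
t=9: S=-8, d=7, jump=-1, S_10=-9
t=10: S=-9, d=6, jump=0, S_11=-9
t=11: S=-9, d=2, jump=-3, S_12=-12
t=12: S=-12, d=5, jump=0, S_13=-12

-12


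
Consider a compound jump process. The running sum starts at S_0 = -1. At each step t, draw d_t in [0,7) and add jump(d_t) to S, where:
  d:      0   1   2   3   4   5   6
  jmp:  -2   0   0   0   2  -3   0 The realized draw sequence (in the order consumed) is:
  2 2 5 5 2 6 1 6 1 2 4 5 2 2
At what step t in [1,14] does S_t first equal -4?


t=0: S=-1, d=2, jump=0, S_1=-1
t=1: S=-1, d=2, jump=0, S_2=-1
t=2: S=-1, d=5, jump=-3, S_3=-4
t=3: S=-4, d=5, jump=-3, S_4=-7
t=4: S=-7, d=2, jump=0, S_5=-7
t=5: S=-7, d=6, jump=0, S_6=-7
t=6: S=-7, d=1, jump=0, S_7=-7
t=7: S=-7, d=6, jump=0, S_8=-7
t=8: S=-7, d=1, jump=0, S_9=-7
t=9: S=-7, d=2, jump=0, S_10=-7
t=10: S=-7, d=4, jump=2, S_11=-5
t=11: S=-5, d=5, jump=-3, S_12=-8
t=12: S=-8, d=2, jump=0, S_13=-8
t=13: S=-8, d=2, jump=0, S_14=-8

3


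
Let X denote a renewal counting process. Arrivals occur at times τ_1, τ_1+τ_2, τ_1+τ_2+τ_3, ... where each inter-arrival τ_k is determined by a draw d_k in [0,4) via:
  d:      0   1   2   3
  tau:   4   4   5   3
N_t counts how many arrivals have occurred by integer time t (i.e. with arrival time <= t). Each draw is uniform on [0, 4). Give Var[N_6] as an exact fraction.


15/256

Inter-arrival values over d=0..3: [4, 4, 5, 3]
Each d has probability 1/4, so the pmf of τ is: f(3) = 1/4, f(4) = 1/2, f(5) = 1/4
Let p_n(j) = P(N_n = j), with p_0 = [1]. Condition on τ_1: p_n(0) = P(τ > n), and for j >= 1, p_n(j) = Σ_{k<=n} f(k)·p_{n−k}(j−1)
p_1 = [1]  (j = 0)
p_2 = [1]  (j = 0)
p_3 = [3/4, 1/4]  (j = 0..1)
p_4 = [1/4, 3/4]  (j = 0..1)
p_5 = [0, 1]  (j = 0..1)
p_6 = [0, 15/16, 1/16]  (j = 0..2)
E[N_6] = Σ j·p_6(j) = 17/16;  E[N_6²] = Σ j²·p_6(j) = 19/16
Var[N_6] = 19/16 − (17/16)² = 15/256


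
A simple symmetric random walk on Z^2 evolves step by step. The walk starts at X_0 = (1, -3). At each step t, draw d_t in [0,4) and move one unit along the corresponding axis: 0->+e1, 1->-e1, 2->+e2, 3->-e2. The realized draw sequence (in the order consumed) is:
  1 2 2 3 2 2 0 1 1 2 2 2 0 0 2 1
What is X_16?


(0, 4)

t=0: X=(1, -3), d=1 → -e1, X_1=(0, -3)
t=1: X=(0, -3), d=2 → +e2, X_2=(0, -2)
t=2: X=(0, -2), d=2 → +e2, X_3=(0, -1)
t=3: X=(0, -1), d=3 → -e2, X_4=(0, -2)
t=4: X=(0, -2), d=2 → +e2, X_5=(0, -1)
t=5: X=(0, -1), d=2 → +e2, X_6=(0, 0)
t=6: X=(0, 0), d=0 → +e1, X_7=(1, 0)
t=7: X=(1, 0), d=1 → -e1, X_8=(0, 0)
t=8: X=(0, 0), d=1 → -e1, X_9=(-1, 0)
t=9: X=(-1, 0), d=2 → +e2, X_10=(-1, 1)
t=10: X=(-1, 1), d=2 → +e2, X_11=(-1, 2)
t=11: X=(-1, 2), d=2 → +e2, X_12=(-1, 3)
t=12: X=(-1, 3), d=0 → +e1, X_13=(0, 3)
t=13: X=(0, 3), d=0 → +e1, X_14=(1, 3)
t=14: X=(1, 3), d=2 → +e2, X_15=(1, 4)
t=15: X=(1, 4), d=1 → -e1, X_16=(0, 4)


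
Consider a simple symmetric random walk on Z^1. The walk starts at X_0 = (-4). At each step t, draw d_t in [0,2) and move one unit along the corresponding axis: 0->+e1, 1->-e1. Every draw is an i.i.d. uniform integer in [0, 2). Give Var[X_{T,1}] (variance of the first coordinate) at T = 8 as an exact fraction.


Outcome values over d=0..1: [1, -1]
Σy = 0, Σy² = 2, M = 2
μ = 0/2 = 0,  σ² = 2/2 − (0)² = 1
Independent increments: Var[X_8] = 8·σ² = 8·(1) = 8

8


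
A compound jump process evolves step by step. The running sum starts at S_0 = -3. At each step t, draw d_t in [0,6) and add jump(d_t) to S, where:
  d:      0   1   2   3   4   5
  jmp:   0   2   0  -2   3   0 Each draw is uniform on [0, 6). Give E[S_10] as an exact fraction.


Outcome values over d=0..5: [0, 2, 0, -2, 3, 0]
Σy = 3, Σy² = 17, M = 6
μ = 3/6 = 1/2,  σ² = 17/6 − (1/2)² = 31/12
E[S_10] = -3 + 10·(1/2) = 2

2


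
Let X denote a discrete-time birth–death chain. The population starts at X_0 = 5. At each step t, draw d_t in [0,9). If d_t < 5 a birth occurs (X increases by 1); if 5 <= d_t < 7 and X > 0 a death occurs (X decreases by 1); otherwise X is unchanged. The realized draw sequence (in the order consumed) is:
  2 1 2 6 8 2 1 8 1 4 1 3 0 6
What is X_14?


t=0: X=5, d=2 → birth, X_1=6
t=1: X=6, d=1 → birth, X_2=7
t=2: X=7, d=2 → birth, X_3=8
t=3: X=8, d=6 → death, X_4=7
t=4: X=7, d=8 → hold, X_5=7
t=5: X=7, d=2 → birth, X_6=8
t=6: X=8, d=1 → birth, X_7=9
t=7: X=9, d=8 → hold, X_8=9
t=8: X=9, d=1 → birth, X_9=10
t=9: X=10, d=4 → birth, X_10=11
t=10: X=11, d=1 → birth, X_11=12
t=11: X=12, d=3 → birth, X_12=13
t=12: X=13, d=0 → birth, X_13=14
t=13: X=14, d=6 → death, X_14=13

13


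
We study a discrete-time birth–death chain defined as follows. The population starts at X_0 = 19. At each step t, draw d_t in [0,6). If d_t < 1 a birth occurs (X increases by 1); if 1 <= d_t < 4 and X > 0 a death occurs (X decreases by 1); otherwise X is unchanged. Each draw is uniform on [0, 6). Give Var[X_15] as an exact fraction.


X can drop by at most 1 per step and X_0 = 19 > T = 15, so X_t >= 19 − t >= 4 > 0 for every t <= 15: the floor at 0 (the 'and X > 0' condition) never binds. Hence X_15 = X_0 + Σ_{t<15} Y_t with i.i.d. increments Y_t = y(d_t) ∈ {+1, −1, 0}.
Outcome values over d=0..5: [1, -1, -1, -1, 0, 0]
Σy = -2, Σy² = 4, M = 6
μ = -2/6 = -1/3,  σ² = 4/6 − (-1/3)² = 5/9
Independent increments: Var[X_15] = 15·σ² = 15·(5/9) = 25/3

25/3


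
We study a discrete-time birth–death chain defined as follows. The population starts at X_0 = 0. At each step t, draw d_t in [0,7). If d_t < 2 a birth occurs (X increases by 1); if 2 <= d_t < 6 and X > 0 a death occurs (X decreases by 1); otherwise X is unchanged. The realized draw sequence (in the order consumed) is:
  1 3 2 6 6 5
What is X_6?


t=0: X=0, d=1 → birth, X_1=1
t=1: X=1, d=3 → death, X_2=0
t=2: X=0, d=2 → hold, X_3=0
t=3: X=0, d=6 → hold, X_4=0
t=4: X=0, d=6 → hold, X_5=0
t=5: X=0, d=5 → hold, X_6=0

0


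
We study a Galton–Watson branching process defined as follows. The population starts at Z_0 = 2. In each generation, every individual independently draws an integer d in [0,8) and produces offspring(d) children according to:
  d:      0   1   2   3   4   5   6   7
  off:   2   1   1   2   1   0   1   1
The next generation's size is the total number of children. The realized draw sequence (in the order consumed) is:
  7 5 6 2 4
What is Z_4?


gen 0: Z_0=2, draws=[7, 5], offspring=[1, 0], Z_1=1
gen 1: Z_1=1, draws=[6], offspring=[1], Z_2=1
gen 2: Z_2=1, draws=[2], offspring=[1], Z_3=1
gen 3: Z_3=1, draws=[4], offspring=[1], Z_4=1

1


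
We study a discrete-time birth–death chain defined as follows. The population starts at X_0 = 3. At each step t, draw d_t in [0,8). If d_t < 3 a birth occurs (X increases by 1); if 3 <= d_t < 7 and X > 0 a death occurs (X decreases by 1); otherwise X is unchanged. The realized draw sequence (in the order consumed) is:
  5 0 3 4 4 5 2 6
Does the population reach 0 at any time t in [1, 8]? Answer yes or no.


yes

t=0: X=3, d=5 → death, X_1=2
t=1: X=2, d=0 → birth, X_2=3
t=2: X=3, d=3 → death, X_3=2
t=3: X=2, d=4 → death, X_4=1
t=4: X=1, d=4 → death, X_5=0
t=5: X=0, d=5 → hold, X_6=0
t=6: X=0, d=2 → birth, X_7=1
t=7: X=1, d=6 → death, X_8=0


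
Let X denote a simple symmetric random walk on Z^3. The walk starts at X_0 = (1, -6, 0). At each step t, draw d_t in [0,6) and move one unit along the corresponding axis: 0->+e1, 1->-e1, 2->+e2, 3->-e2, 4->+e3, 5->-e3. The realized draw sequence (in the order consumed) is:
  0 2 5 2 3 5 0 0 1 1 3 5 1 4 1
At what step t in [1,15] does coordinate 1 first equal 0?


t=0: X=(1, -6, 0), d=0 → +e1, X_1=(2, -6, 0)
t=1: X=(2, -6, 0), d=2 → +e2, X_2=(2, -5, 0)
t=2: X=(2, -5, 0), d=5 → -e3, X_3=(2, -5, -1)
t=3: X=(2, -5, -1), d=2 → +e2, X_4=(2, -4, -1)
t=4: X=(2, -4, -1), d=3 → -e2, X_5=(2, -5, -1)
t=5: X=(2, -5, -1), d=5 → -e3, X_6=(2, -5, -2)
t=6: X=(2, -5, -2), d=0 → +e1, X_7=(3, -5, -2)
t=7: X=(3, -5, -2), d=0 → +e1, X_8=(4, -5, -2)
t=8: X=(4, -5, -2), d=1 → -e1, X_9=(3, -5, -2)
t=9: X=(3, -5, -2), d=1 → -e1, X_10=(2, -5, -2)
t=10: X=(2, -5, -2), d=3 → -e2, X_11=(2, -6, -2)
t=11: X=(2, -6, -2), d=5 → -e3, X_12=(2, -6, -3)
t=12: X=(2, -6, -3), d=1 → -e1, X_13=(1, -6, -3)
t=13: X=(1, -6, -3), d=4 → +e3, X_14=(1, -6, -2)
t=14: X=(1, -6, -2), d=1 → -e1, X_15=(0, -6, -2)

15


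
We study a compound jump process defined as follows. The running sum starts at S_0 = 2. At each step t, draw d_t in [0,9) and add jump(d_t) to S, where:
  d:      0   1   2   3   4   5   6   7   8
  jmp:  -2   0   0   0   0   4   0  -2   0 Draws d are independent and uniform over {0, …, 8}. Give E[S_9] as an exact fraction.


Outcome values over d=0..8: [-2, 0, 0, 0, 0, 4, 0, -2, 0]
Σy = 0, Σy² = 24, M = 9
μ = 0/9 = 0,  σ² = 24/9 − (0)² = 8/3
E[S_9] = 2 + 9·(0) = 2

2


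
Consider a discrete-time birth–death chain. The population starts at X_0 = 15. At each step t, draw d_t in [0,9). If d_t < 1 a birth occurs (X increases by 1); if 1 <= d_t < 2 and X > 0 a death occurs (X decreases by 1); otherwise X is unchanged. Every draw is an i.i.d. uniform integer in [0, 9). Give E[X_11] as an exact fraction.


X can drop by at most 1 per step and X_0 = 15 > T = 11, so X_t >= 15 − t >= 4 > 0 for every t <= 11: the floor at 0 (the 'and X > 0' condition) never binds. Hence X_11 = X_0 + Σ_{t<11} Y_t with i.i.d. increments Y_t = y(d_t) ∈ {+1, −1, 0}.
Outcome values over d=0..8: [1, -1, 0, 0, 0, 0, 0, 0, 0]
Σy = 0, Σy² = 2, M = 9
μ = 0/9 = 0,  σ² = 2/9 − (0)² = 2/9
E[X_11] = 15 + 11·(0) = 15

15


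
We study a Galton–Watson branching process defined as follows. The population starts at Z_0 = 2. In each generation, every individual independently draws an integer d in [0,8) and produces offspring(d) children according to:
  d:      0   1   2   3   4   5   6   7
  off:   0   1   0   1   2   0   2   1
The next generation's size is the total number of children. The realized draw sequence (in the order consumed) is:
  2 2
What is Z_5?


gen 0: Z_0=2, draws=[2, 2], offspring=[0, 0], Z_1=0
gen 1: Z_1=0, draws=[], offspring=[], Z_2=0
gen 2: Z_2=0, draws=[], offspring=[], Z_3=0
gen 3: Z_3=0, draws=[], offspring=[], Z_4=0
gen 4: Z_4=0, draws=[], offspring=[], Z_5=0

0


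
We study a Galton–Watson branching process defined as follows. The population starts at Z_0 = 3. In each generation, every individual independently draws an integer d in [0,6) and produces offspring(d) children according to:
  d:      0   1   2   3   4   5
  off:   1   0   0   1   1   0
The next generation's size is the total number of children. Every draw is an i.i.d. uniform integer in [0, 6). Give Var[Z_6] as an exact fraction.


189/4096

Outcome values over d=0..5: [1, 0, 0, 1, 1, 0]
Σy = 3, Σy² = 3, M = 6
μ = 3/6 = 1/2,  σ² = 3/6 − (1/2)² = 1/4
V_0 = 0, E_0 = 3
V_1 = 1/4·E_0 + (1/2)²·V_0 = 3/4;  E_1 = 3/2
V_2 = 1/4·E_1 + (1/2)²·V_1 = 9/16;  E_2 = 3/4
V_3 = 1/4·E_2 + (1/2)²·V_2 = 21/64;  E_3 = 3/8
V_4 = 1/4·E_3 + (1/2)²·V_3 = 45/256;  E_4 = 3/16
V_5 = 1/4·E_4 + (1/2)²·V_4 = 93/1024;  E_5 = 3/32
V_6 = 1/4·E_5 + (1/2)²·V_5 = 189/4096;  E_6 = 3/64


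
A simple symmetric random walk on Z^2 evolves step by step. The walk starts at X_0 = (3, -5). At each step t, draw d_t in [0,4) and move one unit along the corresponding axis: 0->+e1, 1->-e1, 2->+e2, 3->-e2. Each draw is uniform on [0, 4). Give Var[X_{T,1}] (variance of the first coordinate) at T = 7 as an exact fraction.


Outcome values over d=0..3: [1, -1, 0, 0]
Σy = 0, Σy² = 2, M = 4
μ = 0/4 = 0,  σ² = 2/4 − (0)² = 1/2
Independent increments: Var[X_7] = 7·σ² = 7·(1/2) = 7/2

7/2


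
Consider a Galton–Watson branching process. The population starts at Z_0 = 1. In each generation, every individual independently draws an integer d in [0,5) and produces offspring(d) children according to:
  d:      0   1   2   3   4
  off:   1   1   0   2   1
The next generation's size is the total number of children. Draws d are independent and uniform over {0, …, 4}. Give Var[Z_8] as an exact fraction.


Outcome values over d=0..4: [1, 1, 0, 2, 1]
Σy = 5, Σy² = 7, M = 5
μ = 5/5 = 1,  σ² = 7/5 − (1)² = 2/5
V_0 = 0, E_0 = 1
V_1 = 2/5·E_0 + (1)²·V_0 = 2/5;  E_1 = 1
V_2 = 2/5·E_1 + (1)²·V_1 = 4/5;  E_2 = 1
V_3 = 2/5·E_2 + (1)²·V_2 = 6/5;  E_3 = 1
V_4 = 2/5·E_3 + (1)²·V_3 = 8/5;  E_4 = 1
V_5 = 2/5·E_4 + (1)²·V_4 = 2;  E_5 = 1
V_6 = 2/5·E_5 + (1)²·V_5 = 12/5;  E_6 = 1
V_7 = 2/5·E_6 + (1)²·V_6 = 14/5;  E_7 = 1
V_8 = 2/5·E_7 + (1)²·V_7 = 16/5;  E_8 = 1

16/5


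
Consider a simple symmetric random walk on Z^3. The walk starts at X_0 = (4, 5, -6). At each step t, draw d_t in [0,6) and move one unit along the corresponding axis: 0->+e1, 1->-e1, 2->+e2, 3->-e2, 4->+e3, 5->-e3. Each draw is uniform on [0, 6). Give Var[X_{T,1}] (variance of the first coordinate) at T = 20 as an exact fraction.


20/3

Outcome values over d=0..5: [1, -1, 0, 0, 0, 0]
Σy = 0, Σy² = 2, M = 6
μ = 0/6 = 0,  σ² = 2/6 − (0)² = 1/3
Independent increments: Var[X_20] = 20·σ² = 20·(1/3) = 20/3


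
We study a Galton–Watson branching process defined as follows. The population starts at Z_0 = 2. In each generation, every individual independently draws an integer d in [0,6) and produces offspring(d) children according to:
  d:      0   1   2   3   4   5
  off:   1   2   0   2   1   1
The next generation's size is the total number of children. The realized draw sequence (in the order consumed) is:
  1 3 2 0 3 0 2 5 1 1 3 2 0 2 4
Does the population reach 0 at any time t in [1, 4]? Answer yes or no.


gen 0: Z_0=2, draws=[1, 3], offspring=[2, 2], Z_1=4
gen 1: Z_1=4, draws=[2, 0, 3, 0], offspring=[0, 1, 2, 1], Z_2=4
gen 2: Z_2=4, draws=[2, 5, 1, 1], offspring=[0, 1, 2, 2], Z_3=5
gen 3: Z_3=5, draws=[3, 2, 0, 2, 4], offspring=[2, 0, 1, 0, 1], Z_4=4

no


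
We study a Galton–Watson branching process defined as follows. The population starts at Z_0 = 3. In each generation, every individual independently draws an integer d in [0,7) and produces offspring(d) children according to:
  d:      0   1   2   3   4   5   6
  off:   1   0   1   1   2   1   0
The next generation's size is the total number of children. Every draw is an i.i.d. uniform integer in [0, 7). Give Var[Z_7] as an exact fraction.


1521751691520/678223072849

Outcome values over d=0..6: [1, 0, 1, 1, 2, 1, 0]
Σy = 6, Σy² = 8, M = 7
μ = 6/7 = 6/7,  σ² = 8/7 − (6/7)² = 20/49
V_0 = 0, E_0 = 3
V_1 = 20/49·E_0 + (6/7)²·V_0 = 60/49;  E_1 = 18/7
V_2 = 20/49·E_1 + (6/7)²·V_1 = 4680/2401;  E_2 = 108/49
V_3 = 20/49·E_2 + (6/7)²·V_2 = 274320/117649;  E_3 = 648/343
V_4 = 20/49·E_3 + (6/7)²·V_3 = 14320800/5764801;  E_4 = 3888/2401
V_5 = 20/49·E_4 + (6/7)²·V_4 = 702250560/282475249;  E_5 = 23328/16807
V_6 = 20/49·E_5 + (6/7)²·V_5 = 33122494080/13841287201;  E_6 = 139968/117649
V_7 = 20/49·E_6 + (6/7)²·V_6 = 1521751691520/678223072849;  E_7 = 839808/823543


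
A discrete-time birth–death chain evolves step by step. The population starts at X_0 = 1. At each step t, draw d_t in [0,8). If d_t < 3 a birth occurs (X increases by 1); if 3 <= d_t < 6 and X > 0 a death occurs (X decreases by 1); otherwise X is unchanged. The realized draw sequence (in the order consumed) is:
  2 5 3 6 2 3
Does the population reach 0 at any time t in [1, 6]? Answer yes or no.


t=0: X=1, d=2 → birth, X_1=2
t=1: X=2, d=5 → death, X_2=1
t=2: X=1, d=3 → death, X_3=0
t=3: X=0, d=6 → hold, X_4=0
t=4: X=0, d=2 → birth, X_5=1
t=5: X=1, d=3 → death, X_6=0

yes


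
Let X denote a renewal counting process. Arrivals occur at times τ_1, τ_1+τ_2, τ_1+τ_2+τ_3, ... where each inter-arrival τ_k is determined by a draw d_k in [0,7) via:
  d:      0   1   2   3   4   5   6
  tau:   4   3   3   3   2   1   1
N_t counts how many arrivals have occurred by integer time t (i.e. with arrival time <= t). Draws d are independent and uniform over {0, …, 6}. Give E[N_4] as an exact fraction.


Inter-arrival values over d=0..6: [4, 3, 3, 3, 2, 1, 1]
Each d has probability 1/7, so the pmf of τ is: f(1) = 2/7, f(2) = 1/7, f(3) = 3/7, f(4) = 1/7
Renewal equation for m(n) = E[N_n]: condition on τ_1 = k (if k <= n, one arrival plus a fresh copy on the remaining n−k steps): m(n) = F(n) + Σ_{k<=n} f(k)·m(n−k), where F(n) = P(τ <= n) and m(0) = 0
m(1) = F(1) = 2/7
m(2) = F(2) + f(1)·m(1) = 3/7 + 2/7·2/7 = 25/49
m(3) = F(3) + f(1)·m(2) + f(2)·m(1) = 6/7 + 2/7·25/49 + 1/7·2/7 = 358/343
m(4) = F(4) + f(1)·m(3) + f(2)·m(2) + f(3)·m(1) = 1 + 2/7·358/343 + 1/7·25/49 + 3/7·2/7 = 3586/2401
E[N_4] = m(4) = 3586/2401

3586/2401


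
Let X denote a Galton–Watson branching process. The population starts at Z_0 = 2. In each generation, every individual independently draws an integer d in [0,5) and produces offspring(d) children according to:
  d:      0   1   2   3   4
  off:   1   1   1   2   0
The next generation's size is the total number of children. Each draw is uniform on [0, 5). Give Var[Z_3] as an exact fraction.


12/5

Outcome values over d=0..4: [1, 1, 1, 2, 0]
Σy = 5, Σy² = 7, M = 5
μ = 5/5 = 1,  σ² = 7/5 − (1)² = 2/5
V_0 = 0, E_0 = 2
V_1 = 2/5·E_0 + (1)²·V_0 = 4/5;  E_1 = 2
V_2 = 2/5·E_1 + (1)²·V_1 = 8/5;  E_2 = 2
V_3 = 2/5·E_2 + (1)²·V_2 = 12/5;  E_3 = 2


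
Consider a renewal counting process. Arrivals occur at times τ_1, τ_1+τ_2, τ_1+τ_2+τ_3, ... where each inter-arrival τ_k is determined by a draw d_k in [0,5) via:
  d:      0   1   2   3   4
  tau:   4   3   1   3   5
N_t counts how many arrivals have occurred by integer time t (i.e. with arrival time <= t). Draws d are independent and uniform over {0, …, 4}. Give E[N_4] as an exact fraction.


Inter-arrival values over d=0..4: [4, 3, 1, 3, 5]
Each d has probability 1/5, so the pmf of τ is: f(1) = 1/5, f(3) = 2/5, f(4) = 1/5, f(5) = 1/5
Renewal equation for m(n) = E[N_n]: condition on τ_1 = k (if k <= n, one arrival plus a fresh copy on the remaining n−k steps): m(n) = F(n) + Σ_{k<=n} f(k)·m(n−k), where F(n) = P(τ <= n) and m(0) = 0
m(1) = F(1) = 1/5
m(2) = F(2) + f(1)·m(1) = 1/5 + 1/5·1/5 = 6/25
m(3) = F(3) + f(1)·m(2) = 3/5 + 1/5·6/25 = 81/125
m(4) = F(4) + f(1)·m(3) + f(3)·m(1) = 4/5 + 1/5·81/125 + 2/5·1/5 = 631/625
E[N_4] = m(4) = 631/625

631/625


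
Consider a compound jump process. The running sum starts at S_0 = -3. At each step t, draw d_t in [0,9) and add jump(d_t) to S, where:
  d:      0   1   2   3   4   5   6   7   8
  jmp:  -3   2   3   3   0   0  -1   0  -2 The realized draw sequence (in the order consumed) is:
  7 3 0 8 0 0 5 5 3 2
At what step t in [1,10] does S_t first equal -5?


4

t=0: S=-3, d=7, jump=0, S_1=-3
t=1: S=-3, d=3, jump=3, S_2=0
t=2: S=0, d=0, jump=-3, S_3=-3
t=3: S=-3, d=8, jump=-2, S_4=-5
t=4: S=-5, d=0, jump=-3, S_5=-8
t=5: S=-8, d=0, jump=-3, S_6=-11
t=6: S=-11, d=5, jump=0, S_7=-11
t=7: S=-11, d=5, jump=0, S_8=-11
t=8: S=-11, d=3, jump=3, S_9=-8
t=9: S=-8, d=2, jump=3, S_10=-5


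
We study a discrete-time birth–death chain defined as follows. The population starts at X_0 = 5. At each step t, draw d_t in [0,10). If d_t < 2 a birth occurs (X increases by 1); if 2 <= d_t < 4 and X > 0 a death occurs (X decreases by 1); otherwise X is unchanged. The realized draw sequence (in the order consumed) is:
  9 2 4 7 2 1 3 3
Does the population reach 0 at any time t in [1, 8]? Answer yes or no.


no

t=0: X=5, d=9 → hold, X_1=5
t=1: X=5, d=2 → death, X_2=4
t=2: X=4, d=4 → hold, X_3=4
t=3: X=4, d=7 → hold, X_4=4
t=4: X=4, d=2 → death, X_5=3
t=5: X=3, d=1 → birth, X_6=4
t=6: X=4, d=3 → death, X_7=3
t=7: X=3, d=3 → death, X_8=2


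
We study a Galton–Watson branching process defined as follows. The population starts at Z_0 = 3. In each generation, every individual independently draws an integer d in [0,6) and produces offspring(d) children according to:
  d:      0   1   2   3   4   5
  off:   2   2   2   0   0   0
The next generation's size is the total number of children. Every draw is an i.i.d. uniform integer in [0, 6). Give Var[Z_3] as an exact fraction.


9

Outcome values over d=0..5: [2, 2, 2, 0, 0, 0]
Σy = 6, Σy² = 12, M = 6
μ = 6/6 = 1,  σ² = 12/6 − (1)² = 1
V_0 = 0, E_0 = 3
V_1 = 1·E_0 + (1)²·V_0 = 3;  E_1 = 3
V_2 = 1·E_1 + (1)²·V_1 = 6;  E_2 = 3
V_3 = 1·E_2 + (1)²·V_2 = 9;  E_3 = 3


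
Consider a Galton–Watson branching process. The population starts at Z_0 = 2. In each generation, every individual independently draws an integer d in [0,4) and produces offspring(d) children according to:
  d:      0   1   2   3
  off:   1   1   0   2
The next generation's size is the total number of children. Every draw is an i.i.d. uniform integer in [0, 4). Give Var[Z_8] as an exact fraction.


8

Outcome values over d=0..3: [1, 1, 0, 2]
Σy = 4, Σy² = 6, M = 4
μ = 4/4 = 1,  σ² = 6/4 − (1)² = 1/2
V_0 = 0, E_0 = 2
V_1 = 1/2·E_0 + (1)²·V_0 = 1;  E_1 = 2
V_2 = 1/2·E_1 + (1)²·V_1 = 2;  E_2 = 2
V_3 = 1/2·E_2 + (1)²·V_2 = 3;  E_3 = 2
V_4 = 1/2·E_3 + (1)²·V_3 = 4;  E_4 = 2
V_5 = 1/2·E_4 + (1)²·V_4 = 5;  E_5 = 2
V_6 = 1/2·E_5 + (1)²·V_5 = 6;  E_6 = 2
V_7 = 1/2·E_6 + (1)²·V_6 = 7;  E_7 = 2
V_8 = 1/2·E_7 + (1)²·V_7 = 8;  E_8 = 2


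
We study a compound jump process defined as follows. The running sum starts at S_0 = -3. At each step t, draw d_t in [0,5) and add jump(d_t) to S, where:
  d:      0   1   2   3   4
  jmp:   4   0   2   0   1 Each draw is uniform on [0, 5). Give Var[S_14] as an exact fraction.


784/25

Outcome values over d=0..4: [4, 0, 2, 0, 1]
Σy = 7, Σy² = 21, M = 5
μ = 7/5 = 7/5,  σ² = 21/5 − (7/5)² = 56/25
Independent increments: Var[S_14] = 14·σ² = 14·(56/25) = 784/25


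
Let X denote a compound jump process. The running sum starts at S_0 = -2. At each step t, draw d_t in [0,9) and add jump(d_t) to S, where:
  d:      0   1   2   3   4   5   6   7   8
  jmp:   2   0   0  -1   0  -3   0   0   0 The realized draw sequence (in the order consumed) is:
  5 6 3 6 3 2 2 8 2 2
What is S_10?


-7

t=0: S=-2, d=5, jump=-3, S_1=-5
t=1: S=-5, d=6, jump=0, S_2=-5
t=2: S=-5, d=3, jump=-1, S_3=-6
t=3: S=-6, d=6, jump=0, S_4=-6
t=4: S=-6, d=3, jump=-1, S_5=-7
t=5: S=-7, d=2, jump=0, S_6=-7
t=6: S=-7, d=2, jump=0, S_7=-7
t=7: S=-7, d=8, jump=0, S_8=-7
t=8: S=-7, d=2, jump=0, S_9=-7
t=9: S=-7, d=2, jump=0, S_10=-7


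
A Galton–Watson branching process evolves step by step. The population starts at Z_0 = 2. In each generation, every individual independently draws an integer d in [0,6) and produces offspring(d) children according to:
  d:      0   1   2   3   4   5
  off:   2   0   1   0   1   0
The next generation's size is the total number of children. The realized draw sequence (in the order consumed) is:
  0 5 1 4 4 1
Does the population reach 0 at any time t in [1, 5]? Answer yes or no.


yes

gen 0: Z_0=2, draws=[0, 5], offspring=[2, 0], Z_1=2
gen 1: Z_1=2, draws=[1, 4], offspring=[0, 1], Z_2=1
gen 2: Z_2=1, draws=[4], offspring=[1], Z_3=1
gen 3: Z_3=1, draws=[1], offspring=[0], Z_4=0
gen 4: Z_4=0, draws=[], offspring=[], Z_5=0


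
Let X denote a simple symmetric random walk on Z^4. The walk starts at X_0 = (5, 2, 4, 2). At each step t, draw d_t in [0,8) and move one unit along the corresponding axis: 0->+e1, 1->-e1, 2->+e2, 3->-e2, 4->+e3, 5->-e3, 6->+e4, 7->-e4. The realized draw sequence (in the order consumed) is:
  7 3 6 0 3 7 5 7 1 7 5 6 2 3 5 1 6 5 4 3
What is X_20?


t=0: X=(5, 2, 4, 2), d=7 → -e4, X_1=(5, 2, 4, 1)
t=1: X=(5, 2, 4, 1), d=3 → -e2, X_2=(5, 1, 4, 1)
t=2: X=(5, 1, 4, 1), d=6 → +e4, X_3=(5, 1, 4, 2)
t=3: X=(5, 1, 4, 2), d=0 → +e1, X_4=(6, 1, 4, 2)
t=4: X=(6, 1, 4, 2), d=3 → -e2, X_5=(6, 0, 4, 2)
t=5: X=(6, 0, 4, 2), d=7 → -e4, X_6=(6, 0, 4, 1)
t=6: X=(6, 0, 4, 1), d=5 → -e3, X_7=(6, 0, 3, 1)
t=7: X=(6, 0, 3, 1), d=7 → -e4, X_8=(6, 0, 3, 0)
t=8: X=(6, 0, 3, 0), d=1 → -e1, X_9=(5, 0, 3, 0)
t=9: X=(5, 0, 3, 0), d=7 → -e4, X_10=(5, 0, 3, -1)
t=10: X=(5, 0, 3, -1), d=5 → -e3, X_11=(5, 0, 2, -1)
t=11: X=(5, 0, 2, -1), d=6 → +e4, X_12=(5, 0, 2, 0)
t=12: X=(5, 0, 2, 0), d=2 → +e2, X_13=(5, 1, 2, 0)
t=13: X=(5, 1, 2, 0), d=3 → -e2, X_14=(5, 0, 2, 0)
t=14: X=(5, 0, 2, 0), d=5 → -e3, X_15=(5, 0, 1, 0)
t=15: X=(5, 0, 1, 0), d=1 → -e1, X_16=(4, 0, 1, 0)
t=16: X=(4, 0, 1, 0), d=6 → +e4, X_17=(4, 0, 1, 1)
t=17: X=(4, 0, 1, 1), d=5 → -e3, X_18=(4, 0, 0, 1)
t=18: X=(4, 0, 0, 1), d=4 → +e3, X_19=(4, 0, 1, 1)
t=19: X=(4, 0, 1, 1), d=3 → -e2, X_20=(4, -1, 1, 1)

(4, -1, 1, 1)


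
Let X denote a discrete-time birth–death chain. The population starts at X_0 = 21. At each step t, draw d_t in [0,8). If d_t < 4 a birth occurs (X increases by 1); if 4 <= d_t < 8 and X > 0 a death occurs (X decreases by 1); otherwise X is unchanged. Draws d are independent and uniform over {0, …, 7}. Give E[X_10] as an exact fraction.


21

X can drop by at most 1 per step and X_0 = 21 > T = 10, so X_t >= 21 − t >= 11 > 0 for every t <= 10: the floor at 0 (the 'and X > 0' condition) never binds. Hence X_10 = X_0 + Σ_{t<10} Y_t with i.i.d. increments Y_t = y(d_t) ∈ {+1, −1, 0}.
Outcome values over d=0..7: [1, 1, 1, 1, -1, -1, -1, -1]
Σy = 0, Σy² = 8, M = 8
μ = 0/8 = 0,  σ² = 8/8 − (0)² = 1
E[X_10] = 21 + 10·(0) = 21


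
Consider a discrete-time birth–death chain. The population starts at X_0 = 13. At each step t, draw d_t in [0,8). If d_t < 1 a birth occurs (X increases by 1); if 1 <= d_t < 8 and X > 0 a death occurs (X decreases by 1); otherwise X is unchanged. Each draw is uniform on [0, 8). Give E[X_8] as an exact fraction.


7

X can drop by at most 1 per step and X_0 = 13 > T = 8, so X_t >= 13 − t >= 5 > 0 for every t <= 8: the floor at 0 (the 'and X > 0' condition) never binds. Hence X_8 = X_0 + Σ_{t<8} Y_t with i.i.d. increments Y_t = y(d_t) ∈ {+1, −1, 0}.
Outcome values over d=0..7: [1, -1, -1, -1, -1, -1, -1, -1]
Σy = -6, Σy² = 8, M = 8
μ = -6/8 = -3/4,  σ² = 8/8 − (-3/4)² = 7/16
E[X_8] = 13 + 8·(-3/4) = 7


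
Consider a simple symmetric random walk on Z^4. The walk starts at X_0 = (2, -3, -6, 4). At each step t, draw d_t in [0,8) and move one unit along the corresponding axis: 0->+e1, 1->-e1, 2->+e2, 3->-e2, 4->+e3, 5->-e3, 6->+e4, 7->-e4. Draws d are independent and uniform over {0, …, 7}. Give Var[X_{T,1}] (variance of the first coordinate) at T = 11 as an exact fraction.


Outcome values over d=0..7: [1, -1, 0, 0, 0, 0, 0, 0]
Σy = 0, Σy² = 2, M = 8
μ = 0/8 = 0,  σ² = 2/8 − (0)² = 1/4
Independent increments: Var[X_11] = 11·σ² = 11·(1/4) = 11/4

11/4


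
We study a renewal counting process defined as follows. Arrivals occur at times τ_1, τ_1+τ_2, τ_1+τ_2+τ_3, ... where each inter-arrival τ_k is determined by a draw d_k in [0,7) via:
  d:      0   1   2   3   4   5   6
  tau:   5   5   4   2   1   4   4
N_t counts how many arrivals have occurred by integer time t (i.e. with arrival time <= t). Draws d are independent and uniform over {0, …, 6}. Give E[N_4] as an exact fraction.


1940/2401

Inter-arrival values over d=0..6: [5, 5, 4, 2, 1, 4, 4]
Each d has probability 1/7, so the pmf of τ is: f(1) = 1/7, f(2) = 1/7, f(4) = 3/7, f(5) = 2/7
Renewal equation for m(n) = E[N_n]: condition on τ_1 = k (if k <= n, one arrival plus a fresh copy on the remaining n−k steps): m(n) = F(n) + Σ_{k<=n} f(k)·m(n−k), where F(n) = P(τ <= n) and m(0) = 0
m(1) = F(1) = 1/7
m(2) = F(2) + f(1)·m(1) = 2/7 + 1/7·1/7 = 15/49
m(3) = F(3) + f(1)·m(2) + f(2)·m(1) = 2/7 + 1/7·15/49 + 1/7·1/7 = 120/343
m(4) = F(4) + f(1)·m(3) + f(2)·m(2) = 5/7 + 1/7·120/343 + 1/7·15/49 = 1940/2401
E[N_4] = m(4) = 1940/2401


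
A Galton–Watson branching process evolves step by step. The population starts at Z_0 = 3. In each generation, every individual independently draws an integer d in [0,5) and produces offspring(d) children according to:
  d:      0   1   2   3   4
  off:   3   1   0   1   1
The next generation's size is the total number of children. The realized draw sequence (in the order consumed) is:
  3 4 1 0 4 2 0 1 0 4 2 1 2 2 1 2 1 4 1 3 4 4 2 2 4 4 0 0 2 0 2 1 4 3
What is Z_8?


6

gen 0: Z_0=3, draws=[3, 4, 1], offspring=[1, 1, 1], Z_1=3
gen 1: Z_1=3, draws=[0, 4, 2], offspring=[3, 1, 0], Z_2=4
gen 2: Z_2=4, draws=[0, 1, 0, 4], offspring=[3, 1, 3, 1], Z_3=8
gen 3: Z_3=8, draws=[2, 1, 2, 2, 1, 2, 1, 4], offspring=[0, 1, 0, 0, 1, 0, 1, 1], Z_4=4
gen 4: Z_4=4, draws=[1, 3, 4, 4], offspring=[1, 1, 1, 1], Z_5=4
gen 5: Z_5=4, draws=[2, 2, 4, 4], offspring=[0, 0, 1, 1], Z_6=2
gen 6: Z_6=2, draws=[0, 0], offspring=[3, 3], Z_7=6
gen 7: Z_7=6, draws=[2, 0, 2, 1, 4, 3], offspring=[0, 3, 0, 1, 1, 1], Z_8=6


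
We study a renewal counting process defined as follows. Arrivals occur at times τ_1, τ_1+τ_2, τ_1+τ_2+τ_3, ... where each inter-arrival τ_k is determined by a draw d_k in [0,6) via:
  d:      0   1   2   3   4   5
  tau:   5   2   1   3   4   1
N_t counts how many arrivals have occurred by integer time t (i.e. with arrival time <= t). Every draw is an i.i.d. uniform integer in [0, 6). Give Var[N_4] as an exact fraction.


Inter-arrival values over d=0..5: [5, 2, 1, 3, 4, 1]
Each d has probability 1/6, so the pmf of τ is: f(1) = 1/3, f(2) = 1/6, f(3) = 1/6, f(4) = 1/6, f(5) = 1/6
Let p_n(j) = P(N_n = j), with p_0 = [1]. Condition on τ_1: p_n(0) = P(τ > n), and for j >= 1, p_n(j) = Σ_{k<=n} f(k)·p_{n−k}(j−1)
p_1 = [2/3, 1/3]  (j = 0..1)
p_2 = [1/2, 7/18, 1/9]  (j = 0..2)
p_3 = [1/3, 4/9, 5/27, 1/27]  (j = 0..3)
p_4 = [1/6, 17/36, 29/108, 13/162, 1/81]  (j = 0..4)
E[N_4] = Σ j·p_4(j) = 421/324;  E[N_4²] = Σ j²·p_4(j) = 799/324
Var[N_4] = 799/324 − (421/324)² = 81635/104976

81635/104976


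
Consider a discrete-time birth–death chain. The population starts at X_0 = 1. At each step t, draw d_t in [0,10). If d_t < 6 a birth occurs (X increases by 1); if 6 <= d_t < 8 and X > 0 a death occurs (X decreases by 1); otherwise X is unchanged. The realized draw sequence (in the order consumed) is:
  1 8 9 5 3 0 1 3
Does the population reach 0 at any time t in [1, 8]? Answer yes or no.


no

t=0: X=1, d=1 → birth, X_1=2
t=1: X=2, d=8 → hold, X_2=2
t=2: X=2, d=9 → hold, X_3=2
t=3: X=2, d=5 → birth, X_4=3
t=4: X=3, d=3 → birth, X_5=4
t=5: X=4, d=0 → birth, X_6=5
t=6: X=5, d=1 → birth, X_7=6
t=7: X=6, d=3 → birth, X_8=7


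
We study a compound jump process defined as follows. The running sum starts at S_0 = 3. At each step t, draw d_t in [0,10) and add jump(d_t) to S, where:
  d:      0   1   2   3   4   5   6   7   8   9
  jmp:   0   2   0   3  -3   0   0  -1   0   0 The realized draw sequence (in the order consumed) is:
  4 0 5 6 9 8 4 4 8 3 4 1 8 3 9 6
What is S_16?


t=0: S=3, d=4, jump=-3, S_1=0
t=1: S=0, d=0, jump=0, S_2=0
t=2: S=0, d=5, jump=0, S_3=0
t=3: S=0, d=6, jump=0, S_4=0
t=4: S=0, d=9, jump=0, S_5=0
t=5: S=0, d=8, jump=0, S_6=0
t=6: S=0, d=4, jump=-3, S_7=-3
t=7: S=-3, d=4, jump=-3, S_8=-6
t=8: S=-6, d=8, jump=0, S_9=-6
t=9: S=-6, d=3, jump=3, S_10=-3
t=10: S=-3, d=4, jump=-3, S_11=-6
t=11: S=-6, d=1, jump=2, S_12=-4
t=12: S=-4, d=8, jump=0, S_13=-4
t=13: S=-4, d=3, jump=3, S_14=-1
t=14: S=-1, d=9, jump=0, S_15=-1
t=15: S=-1, d=6, jump=0, S_16=-1

-1


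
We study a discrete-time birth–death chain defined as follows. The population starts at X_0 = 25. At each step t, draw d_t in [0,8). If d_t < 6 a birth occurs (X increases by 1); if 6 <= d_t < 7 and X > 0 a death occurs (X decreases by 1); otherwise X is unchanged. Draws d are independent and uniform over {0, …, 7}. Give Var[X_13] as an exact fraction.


403/64

X can drop by at most 1 per step and X_0 = 25 > T = 13, so X_t >= 25 − t >= 12 > 0 for every t <= 13: the floor at 0 (the 'and X > 0' condition) never binds. Hence X_13 = X_0 + Σ_{t<13} Y_t with i.i.d. increments Y_t = y(d_t) ∈ {+1, −1, 0}.
Outcome values over d=0..7: [1, 1, 1, 1, 1, 1, -1, 0]
Σy = 5, Σy² = 7, M = 8
μ = 5/8 = 5/8,  σ² = 7/8 − (5/8)² = 31/64
Independent increments: Var[X_13] = 13·σ² = 13·(31/64) = 403/64


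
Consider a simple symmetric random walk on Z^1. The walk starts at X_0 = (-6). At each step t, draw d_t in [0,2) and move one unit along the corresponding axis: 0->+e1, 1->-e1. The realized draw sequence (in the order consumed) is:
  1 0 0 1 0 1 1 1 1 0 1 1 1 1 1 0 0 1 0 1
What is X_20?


(-12)

t=0: X=(-6), d=1 → -e1, X_1=(-7)
t=1: X=(-7), d=0 → +e1, X_2=(-6)
t=2: X=(-6), d=0 → +e1, X_3=(-5)
t=3: X=(-5), d=1 → -e1, X_4=(-6)
t=4: X=(-6), d=0 → +e1, X_5=(-5)
t=5: X=(-5), d=1 → -e1, X_6=(-6)
t=6: X=(-6), d=1 → -e1, X_7=(-7)
t=7: X=(-7), d=1 → -e1, X_8=(-8)
t=8: X=(-8), d=1 → -e1, X_9=(-9)
t=9: X=(-9), d=0 → +e1, X_10=(-8)
t=10: X=(-8), d=1 → -e1, X_11=(-9)
t=11: X=(-9), d=1 → -e1, X_12=(-10)
t=12: X=(-10), d=1 → -e1, X_13=(-11)
t=13: X=(-11), d=1 → -e1, X_14=(-12)
t=14: X=(-12), d=1 → -e1, X_15=(-13)
t=15: X=(-13), d=0 → +e1, X_16=(-12)
t=16: X=(-12), d=0 → +e1, X_17=(-11)
t=17: X=(-11), d=1 → -e1, X_18=(-12)
t=18: X=(-12), d=0 → +e1, X_19=(-11)
t=19: X=(-11), d=1 → -e1, X_20=(-12)
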